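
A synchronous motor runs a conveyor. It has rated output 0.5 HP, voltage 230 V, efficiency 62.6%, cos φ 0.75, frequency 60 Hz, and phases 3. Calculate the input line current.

P_out = 0.5 × 746 = 373 W
P_in = P_out / η = 373 / 0.626 = 596 W
I_L = P_in / (√3·V_L·cosφ) = 596 / (1.732 × 230 × 0.75) = 1.99 A

1.99 A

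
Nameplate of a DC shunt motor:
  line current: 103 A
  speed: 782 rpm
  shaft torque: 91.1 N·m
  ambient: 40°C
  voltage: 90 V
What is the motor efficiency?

80.5 %

ω = 2π × 782/60 = 81.89 rad/s; P_out = τω = 91.1 × 81.89 = 7460 W
P_in = V·I = 90 × 103 = 9270 W
η = P_out / P_in = 7460 / 9270 = 0.805 = 80.5%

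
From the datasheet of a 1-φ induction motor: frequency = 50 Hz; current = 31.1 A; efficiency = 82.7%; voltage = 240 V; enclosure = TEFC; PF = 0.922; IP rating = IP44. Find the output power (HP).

7.63 HP

P_in = V·I·cosφ = 240 × 31.1 × 0.922 = 6882 W
P_out = η·P_in = 0.827 × 6882 = 5691 W
= 5691/746 = 7.63 HP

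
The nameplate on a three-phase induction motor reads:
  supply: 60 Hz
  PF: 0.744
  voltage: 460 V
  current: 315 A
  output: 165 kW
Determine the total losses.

21700 W

P_in = √3·V·I·cosφ = 1.732×460×315×0.744 = 186719 W
P_out = 165000 W
Losses = P_in − P_out = 186719 − 165000 = 21719 W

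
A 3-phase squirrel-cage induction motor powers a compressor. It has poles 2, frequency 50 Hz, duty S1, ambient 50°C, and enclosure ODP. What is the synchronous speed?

n_s = 120f/p = 120×50/2 = 3000 rpm

3000 rpm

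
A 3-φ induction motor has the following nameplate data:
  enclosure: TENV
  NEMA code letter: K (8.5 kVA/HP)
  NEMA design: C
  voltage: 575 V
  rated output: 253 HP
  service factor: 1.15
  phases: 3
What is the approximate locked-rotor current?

2160 A

S_LR = 8.5 × 253 = 2150.5 kVA
I_LR = S_LR/(√3·V_L) = 2150500/(1.732×575) = 2160 A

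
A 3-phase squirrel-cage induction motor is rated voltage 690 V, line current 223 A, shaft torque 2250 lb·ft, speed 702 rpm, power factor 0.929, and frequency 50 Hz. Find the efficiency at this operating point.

τ = 2250 lb·ft × 1.356 = 3051 N·m
ω = 2π × 702/60 = 73.51 rad/s; P_out = τω = 3051 × 73.51 = 224279 W
P_in = √3·V_L·I_L·cosφ = 1.732 × 690 × 223 × 0.929 = 247581 W
η = P_out / P_in = 224279 / 247581 = 0.906 = 90.6%

90.6 %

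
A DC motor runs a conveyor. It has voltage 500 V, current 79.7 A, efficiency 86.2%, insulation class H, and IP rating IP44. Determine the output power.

34.4 kW

P_in = V·I = 500 × 79.7 = 39850 W
P_out = η·P_in = 0.862 × 39850 = 34351 W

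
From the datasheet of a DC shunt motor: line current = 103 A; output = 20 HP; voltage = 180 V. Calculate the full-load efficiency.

P_out = 20 × 746 = 14920 W
P_in = V·I = 180 × 103 = 18540 W
η = P_out / P_in = 14920 / 18540 = 0.805 = 80.5%

80.5 %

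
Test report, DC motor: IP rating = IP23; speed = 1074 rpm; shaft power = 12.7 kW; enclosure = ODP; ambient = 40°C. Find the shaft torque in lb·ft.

83.3 lb·ft

ω = 2π × 1074/60 = 112.5 rad/s
τ = P/ω = 12700/112.5 = 112.9 N·m
In lb·ft: 112.9/1.356 = 83.3 lb·ft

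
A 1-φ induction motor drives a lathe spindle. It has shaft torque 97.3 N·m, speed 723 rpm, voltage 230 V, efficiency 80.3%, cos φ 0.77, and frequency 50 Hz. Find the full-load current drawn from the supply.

51.8 A

ω = 2π×723/60 = 75.71 rad/s; P_out = τω = 97.3 × 75.71 = 7367 W
P_in = P_out / η = 7367 / 0.803 = 9174 W
I = P_in / (V·cosφ) = 9174 / (230 × 0.77) = 51.8 A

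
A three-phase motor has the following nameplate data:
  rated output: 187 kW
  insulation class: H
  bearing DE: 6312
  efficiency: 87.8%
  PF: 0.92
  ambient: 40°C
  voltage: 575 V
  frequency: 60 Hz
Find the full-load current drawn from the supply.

P_out = 187 kW = 187000 W
P_in = P_out / η = 187000 / 0.878 = 212984 W
I_L = P_in / (√3·V_L·cosφ) = 212984 / (1.732 × 575 × 0.92) = 232 A

232 A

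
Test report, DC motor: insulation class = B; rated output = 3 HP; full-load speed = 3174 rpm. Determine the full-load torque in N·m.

6.73 N·m

P_out = 3 × 746 = 2238 W
ω = 2π × 3174/60 = 332.4 rad/s
τ = P_out/ω = 2238/332.4 = 6.73 N·m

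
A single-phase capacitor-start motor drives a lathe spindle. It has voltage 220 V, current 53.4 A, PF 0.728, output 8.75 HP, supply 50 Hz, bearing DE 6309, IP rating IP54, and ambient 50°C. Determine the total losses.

2.03 kW

P_in = V·I·cosφ = 220×53.4×0.728 = 8553 W
P_out = 8.75×746 = 6528 W
Losses = P_in − P_out = 8553 − 6528 = 2025 W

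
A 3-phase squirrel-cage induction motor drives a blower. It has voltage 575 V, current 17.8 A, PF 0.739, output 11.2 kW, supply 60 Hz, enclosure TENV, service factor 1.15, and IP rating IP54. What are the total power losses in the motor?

1.9 kW

P_in = √3·V·I·cosφ = 1.732×575×17.8×0.739 = 13100 W
P_out = 11200 W
Losses = P_in − P_out = 13100 − 11200 = 1900 W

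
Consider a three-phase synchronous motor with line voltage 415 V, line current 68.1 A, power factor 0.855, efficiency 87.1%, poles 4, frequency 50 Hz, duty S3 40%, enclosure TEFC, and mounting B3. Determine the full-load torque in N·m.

232 N·m

P_in = √3·V·I·cosφ = 1.732 × 415 × 68.1 × 0.855 = 41851 W
P_out = η·P_in = 0.871 × 41851 = 36452 W
n = n_s = 120×50/4 = 1500 rpm (synchronous)
ω = 2π×1500/60 = 157.1 rad/s
τ = P_out/ω = 36452/157.1 = 232 N·m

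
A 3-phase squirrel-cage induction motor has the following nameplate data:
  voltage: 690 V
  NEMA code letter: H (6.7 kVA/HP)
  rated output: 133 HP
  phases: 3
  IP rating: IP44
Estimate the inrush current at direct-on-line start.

746 A

S_LR = 6.7 × 133 = 891.1 kVA
I_LR = S_LR/(√3·V_L) = 891100/(1.732×690) = 746 A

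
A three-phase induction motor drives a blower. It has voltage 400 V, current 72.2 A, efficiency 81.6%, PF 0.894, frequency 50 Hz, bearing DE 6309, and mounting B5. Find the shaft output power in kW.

P_in = √3·V·I·cosφ = 1.732 × 400 × 72.2 × 0.894 = 44718 W
P_out = η·P_in = 0.816 × 44718 = 36490 W

36.5 kW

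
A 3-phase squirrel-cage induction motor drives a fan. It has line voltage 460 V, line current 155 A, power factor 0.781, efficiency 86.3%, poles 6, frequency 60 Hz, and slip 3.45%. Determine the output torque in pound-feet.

P_in = √3·V·I·cosφ = 1.732 × 460 × 155 × 0.781 = 96447 W
P_out = η·P_in = 0.863 × 96447 = 83234 W
n_s = 120×60/6 = 1200 rpm; n = 1200×(1−0.0345) = 1159 rpm
ω = 2π×1159/60 = 121.4 rad/s
τ = P_out/ω = 83234/121.4 = 685.6 N·m
In lb·ft: 685.6/1.356 = 506 lb·ft

506 lb·ft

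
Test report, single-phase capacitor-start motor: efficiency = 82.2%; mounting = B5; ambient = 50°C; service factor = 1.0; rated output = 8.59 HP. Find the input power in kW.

7.8 kW

P_out = 8.59 × 746 = 6408 W
P_in = P_out/η = 6408/0.822 = 7796 W = 7.8 kW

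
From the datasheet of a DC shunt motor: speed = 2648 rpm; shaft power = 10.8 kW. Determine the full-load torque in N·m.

38.9 N·m

ω = 2π × 2648/60 = 277.3 rad/s
τ = P/ω = 10800/277.3 = 38.9 N·m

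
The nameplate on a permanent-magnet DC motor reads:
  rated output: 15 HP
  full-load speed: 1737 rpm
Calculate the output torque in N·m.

61.5 N·m

P_out = 15 × 746 = 11190 W
ω = 2π × 1737/60 = 181.9 rad/s
τ = P_out/ω = 11190/181.9 = 61.5 N·m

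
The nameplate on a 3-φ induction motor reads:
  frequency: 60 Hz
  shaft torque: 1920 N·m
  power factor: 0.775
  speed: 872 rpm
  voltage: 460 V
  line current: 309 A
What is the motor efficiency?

91.9 %

ω = 2π × 872/60 = 91.32 rad/s; P_out = τω = 1920 × 91.32 = 175334 W
P_in = √3·V_L·I_L·cosφ = 1.732 × 460 × 309 × 0.775 = 190795 W
η = P_out / P_in = 175334 / 190795 = 0.919 = 91.9%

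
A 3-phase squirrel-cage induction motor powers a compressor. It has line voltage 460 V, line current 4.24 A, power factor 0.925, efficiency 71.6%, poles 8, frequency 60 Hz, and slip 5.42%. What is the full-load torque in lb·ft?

P_in = √3·V·I·cosφ = 1.732 × 460 × 4.24 × 0.925 = 3125 W
P_out = η·P_in = 0.716 × 3125 = 2238 W
n_s = 120×60/8 = 900 rpm; n = 900×(1−0.0542) = 851 rpm
ω = 2π×851/60 = 89.12 rad/s
τ = P_out/ω = 2238/89.12 = 25.11 N·m
In lb·ft: 25.11/1.356 = 18.5 lb·ft

18.5 lb·ft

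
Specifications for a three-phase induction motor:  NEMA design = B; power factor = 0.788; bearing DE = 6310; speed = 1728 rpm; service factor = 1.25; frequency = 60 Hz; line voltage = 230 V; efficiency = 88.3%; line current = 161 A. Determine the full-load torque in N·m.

P_in = √3·V·I·cosφ = 1.732 × 230 × 161 × 0.788 = 50539 W
P_out = η·P_in = 0.883 × 50539 = 44626 W
n = 1728 rpm
ω = 2π×1728/60 = 181 rad/s
τ = P_out/ω = 44626/181 = 247 N·m

247 N·m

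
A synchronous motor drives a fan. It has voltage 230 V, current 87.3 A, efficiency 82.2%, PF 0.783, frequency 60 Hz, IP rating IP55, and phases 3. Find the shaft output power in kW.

P_in = √3·V·I·cosφ = 1.732 × 230 × 87.3 × 0.783 = 27230 W
P_out = η·P_in = 0.822 × 27230 = 22383 W

22.4 kW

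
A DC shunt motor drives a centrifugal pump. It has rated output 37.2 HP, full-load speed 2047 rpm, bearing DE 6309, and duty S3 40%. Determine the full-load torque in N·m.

129 N·m

P_out = 37.2 × 746 = 27751 W
ω = 2π × 2047/60 = 214.4 rad/s
τ = P_out/ω = 27751/214.4 = 129 N·m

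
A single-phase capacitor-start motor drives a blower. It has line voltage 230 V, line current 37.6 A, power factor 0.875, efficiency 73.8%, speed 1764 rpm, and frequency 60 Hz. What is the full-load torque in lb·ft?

P_in = V·I·cosφ = 230 × 37.6 × 0.875 = 7567 W
P_out = η·P_in = 0.738 × 7567 = 5584 W
n = 1764 rpm
ω = 2π×1764/60 = 184.7 rad/s
τ = P_out/ω = 5584/184.7 = 30.23 N·m
In lb·ft: 30.23/1.356 = 22.3 lb·ft

22.3 lb·ft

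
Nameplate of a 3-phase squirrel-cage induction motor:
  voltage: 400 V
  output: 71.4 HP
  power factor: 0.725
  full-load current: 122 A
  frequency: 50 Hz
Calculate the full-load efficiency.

P_out = 71.4 × 746 = 53264 W
P_in = √3·V_L·I_L·cosφ = 1.732 × 400 × 122 × 0.725 = 61278 W
η = P_out / P_in = 53264 / 61278 = 0.869 = 86.9%

86.9 %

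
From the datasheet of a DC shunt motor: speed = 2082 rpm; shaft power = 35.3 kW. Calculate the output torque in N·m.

162 N·m

ω = 2π × 2082/60 = 218 rad/s
τ = P/ω = 35300/218 = 162 N·m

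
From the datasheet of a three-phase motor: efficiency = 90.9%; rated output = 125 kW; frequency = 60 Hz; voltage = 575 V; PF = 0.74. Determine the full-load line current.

P_out = 125 kW = 125000 W
P_in = P_out / η = 125000 / 0.909 = 137514 W
I_L = P_in / (√3·V_L·cosφ) = 137514 / (1.732 × 575 × 0.74) = 187 A

187 A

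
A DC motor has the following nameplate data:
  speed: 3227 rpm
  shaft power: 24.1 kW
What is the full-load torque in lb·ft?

52.6 lb·ft

ω = 2π × 3227/60 = 337.9 rad/s
τ = P/ω = 24100/337.9 = 71.32 N·m
In lb·ft: 71.32/1.356 = 52.6 lb·ft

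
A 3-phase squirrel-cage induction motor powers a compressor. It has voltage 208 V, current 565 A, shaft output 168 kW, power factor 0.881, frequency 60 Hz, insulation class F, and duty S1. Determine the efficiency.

P_out = 168 kW = 168000 W
P_in = √3·V_L·I_L·cosφ = 1.732 × 208 × 565 × 0.881 = 179323 W
η = P_out / P_in = 168000 / 179323 = 0.937 = 93.7%

93.7 %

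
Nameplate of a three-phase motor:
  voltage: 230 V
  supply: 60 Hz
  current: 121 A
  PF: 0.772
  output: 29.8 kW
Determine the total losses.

P_in = √3·V·I·cosφ = 1.732×230×121×0.772 = 37212 W
P_out = 29800 W
Losses = P_in − P_out = 37212 − 29800 = 7412 W

7410 W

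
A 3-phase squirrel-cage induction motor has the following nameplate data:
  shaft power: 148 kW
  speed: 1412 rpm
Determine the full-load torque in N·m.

1000 N·m

ω = 2π × 1412/60 = 147.9 rad/s
τ = P/ω = 148000/147.9 = 1000 N·m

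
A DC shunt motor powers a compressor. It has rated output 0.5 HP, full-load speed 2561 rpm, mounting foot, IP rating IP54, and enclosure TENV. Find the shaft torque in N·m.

P_out = 0.5 × 746 = 373 W
ω = 2π × 2561/60 = 268.2 rad/s
τ = P_out/ω = 373/268.2 = 1.39 N·m

1.39 N·m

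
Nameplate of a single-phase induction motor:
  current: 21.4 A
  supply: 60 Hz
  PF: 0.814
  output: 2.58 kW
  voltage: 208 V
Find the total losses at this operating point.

P_in = V·I·cosφ = 208×21.4×0.814 = 3623 W
P_out = 2580 W
Losses = P_in − P_out = 3623 − 2580 = 1043 W

1.04 kW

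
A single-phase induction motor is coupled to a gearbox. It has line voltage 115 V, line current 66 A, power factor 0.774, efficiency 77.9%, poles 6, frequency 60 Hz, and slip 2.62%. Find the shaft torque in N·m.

37.4 N·m

P_in = V·I·cosφ = 115 × 66 × 0.774 = 5875 W
P_out = η·P_in = 0.779 × 5875 = 4577 W
n_s = 120×60/6 = 1200 rpm; n = 1200×(1−0.0262) = 1169 rpm
ω = 2π×1169/60 = 122.4 rad/s
τ = P_out/ω = 4577/122.4 = 37.4 N·m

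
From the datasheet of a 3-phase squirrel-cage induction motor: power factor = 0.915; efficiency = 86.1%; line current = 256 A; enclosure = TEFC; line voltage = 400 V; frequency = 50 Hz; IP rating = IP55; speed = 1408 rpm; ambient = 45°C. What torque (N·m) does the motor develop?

P_in = √3·V·I·cosφ = 1.732 × 400 × 256 × 0.915 = 162281 W
P_out = η·P_in = 0.861 × 162281 = 139724 W
n = 1408 rpm
ω = 2π×1408/60 = 147.4 rad/s
τ = P_out/ω = 139724/147.4 = 948 N·m

948 N·m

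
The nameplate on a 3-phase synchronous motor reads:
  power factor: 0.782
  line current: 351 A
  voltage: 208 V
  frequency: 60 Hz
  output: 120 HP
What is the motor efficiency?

P_out = 120 × 746 = 89520 W
P_in = √3·V_L·I_L·cosφ = 1.732 × 208 × 351 × 0.782 = 98884 W
η = P_out / P_in = 89520 / 98884 = 0.905 = 90.5%

90.5 %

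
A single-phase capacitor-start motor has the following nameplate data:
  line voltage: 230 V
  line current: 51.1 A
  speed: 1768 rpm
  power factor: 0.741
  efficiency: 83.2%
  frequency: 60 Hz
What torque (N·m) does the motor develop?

P_in = V·I·cosφ = 230 × 51.1 × 0.741 = 8709 W
P_out = η·P_in = 0.832 × 8709 = 7246 W
n = 1768 rpm
ω = 2π×1768/60 = 185.1 rad/s
τ = P_out/ω = 7246/185.1 = 39.1 N·m

39.1 N·m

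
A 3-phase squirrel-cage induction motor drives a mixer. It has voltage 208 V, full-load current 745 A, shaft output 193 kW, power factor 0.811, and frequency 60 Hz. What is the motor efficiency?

88.7 %

P_out = 193 kW = 193000 W
P_in = √3·V_L·I_L·cosφ = 1.732 × 208 × 745 × 0.811 = 217665 W
η = P_out / P_in = 193000 / 217665 = 0.887 = 88.7%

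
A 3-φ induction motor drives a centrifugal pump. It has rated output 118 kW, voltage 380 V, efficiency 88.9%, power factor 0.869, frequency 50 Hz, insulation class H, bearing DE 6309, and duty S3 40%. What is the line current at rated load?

P_out = 118 kW = 118000 W
P_in = P_out / η = 118000 / 0.889 = 132733 W
I_L = P_in / (√3·V_L·cosφ) = 132733 / (1.732 × 380 × 0.869) = 232 A

232 A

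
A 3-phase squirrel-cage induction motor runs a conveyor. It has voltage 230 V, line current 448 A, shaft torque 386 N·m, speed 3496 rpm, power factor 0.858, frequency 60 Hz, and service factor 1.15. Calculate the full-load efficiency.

92.3 %

ω = 2π × 3496/60 = 366.1 rad/s; P_out = τω = 386 × 366.1 = 141315 W
P_in = √3·V_L·I_L·cosφ = 1.732 × 230 × 448 × 0.858 = 153123 W
η = P_out / P_in = 141315 / 153123 = 0.923 = 92.3%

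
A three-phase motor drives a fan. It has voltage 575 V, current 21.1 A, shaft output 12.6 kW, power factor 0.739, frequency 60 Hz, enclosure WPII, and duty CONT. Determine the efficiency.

P_out = 12.6 kW = 12600 W
P_in = √3·V_L·I_L·cosφ = 1.732 × 575 × 21.1 × 0.739 = 15529 W
η = P_out / P_in = 12600 / 15529 = 0.811 = 81.1%

81.1 %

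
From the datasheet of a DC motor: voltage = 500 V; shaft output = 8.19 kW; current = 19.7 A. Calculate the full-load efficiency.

83.1 %

P_out = 8.19 kW = 8190 W
P_in = V·I = 500 × 19.7 = 9850 W
η = P_out / P_in = 8190 / 9850 = 0.831 = 83.1%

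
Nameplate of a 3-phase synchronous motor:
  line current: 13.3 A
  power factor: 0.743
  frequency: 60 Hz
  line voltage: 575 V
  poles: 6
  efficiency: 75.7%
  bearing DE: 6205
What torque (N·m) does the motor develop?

P_in = √3·V·I·cosφ = 1.732 × 575 × 13.3 × 0.743 = 9841 W
P_out = η·P_in = 0.757 × 9841 = 7450 W
n = n_s = 120×60/6 = 1200 rpm (synchronous)
ω = 2π×1200/60 = 125.7 rad/s
τ = P_out/ω = 7450/125.7 = 59.3 N·m

59.3 N·m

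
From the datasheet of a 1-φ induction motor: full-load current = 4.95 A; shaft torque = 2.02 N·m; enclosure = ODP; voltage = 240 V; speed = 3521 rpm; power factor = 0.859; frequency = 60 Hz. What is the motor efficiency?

ω = 2π × 3521/60 = 368.7 rad/s; P_out = τω = 2.02 × 368.7 = 745 W
P_in = V·I·cosφ = 240 × 4.95 × 0.859 = 1020 W
η = P_out / P_in = 745 / 1020 = 0.730 = 73.0%

73.0 %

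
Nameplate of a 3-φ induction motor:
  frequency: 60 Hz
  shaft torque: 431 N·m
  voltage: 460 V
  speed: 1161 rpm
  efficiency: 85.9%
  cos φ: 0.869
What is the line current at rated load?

88.1 A

ω = 2π×1161/60 = 121.6 rad/s; P_out = τω = 431 × 121.6 = 52410 W
P_in = P_out / η = 52410 / 0.859 = 61013 W
I_L = P_in / (√3·V_L·cosφ) = 61013 / (1.732 × 460 × 0.869) = 88.1 A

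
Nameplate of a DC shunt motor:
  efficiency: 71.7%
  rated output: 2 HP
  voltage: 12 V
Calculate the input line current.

173 A

P_out = 2 × 746 = 1492 W
P_in = P_out / η = 1492 / 0.717 = 2081 W
I = P_in / V = 2081 / 12 = 173 A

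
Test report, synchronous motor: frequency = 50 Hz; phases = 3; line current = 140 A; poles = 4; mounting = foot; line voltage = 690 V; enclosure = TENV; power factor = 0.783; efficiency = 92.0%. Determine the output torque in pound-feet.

P_in = √3·V·I·cosφ = 1.732 × 690 × 140 × 0.783 = 131005 W
P_out = η·P_in = 0.92 × 131005 = 120525 W
n = n_s = 120×50/4 = 1500 rpm (synchronous)
ω = 2π×1500/60 = 157.1 rad/s
τ = P_out/ω = 120525/157.1 = 767.2 N·m
In lb·ft: 767.2/1.356 = 566 lb·ft

566 lb·ft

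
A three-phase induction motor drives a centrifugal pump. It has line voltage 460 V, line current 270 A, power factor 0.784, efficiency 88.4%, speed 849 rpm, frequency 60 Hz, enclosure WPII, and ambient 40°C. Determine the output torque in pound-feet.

P_in = √3·V·I·cosφ = 1.732 × 460 × 270 × 0.784 = 168650 W
P_out = η·P_in = 0.884 × 168650 = 149087 W
n = 849 rpm
ω = 2π×849/60 = 88.91 rad/s
τ = P_out/ω = 149087/88.91 = 1677 N·m
In lb·ft: 1677/1.356 = 1240 lb·ft

1240 lb·ft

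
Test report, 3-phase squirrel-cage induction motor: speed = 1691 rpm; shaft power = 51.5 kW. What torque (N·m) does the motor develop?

ω = 2π × 1691/60 = 177.1 rad/s
τ = P/ω = 51500/177.1 = 291 N·m

291 N·m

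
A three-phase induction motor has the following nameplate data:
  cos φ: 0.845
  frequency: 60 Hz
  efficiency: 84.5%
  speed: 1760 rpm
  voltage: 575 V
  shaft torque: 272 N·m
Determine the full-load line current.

70.5 A

ω = 2π×1760/60 = 184.3 rad/s; P_out = τω = 272 × 184.3 = 50130 W
P_in = P_out / η = 50130 / 0.845 = 59325 W
I_L = P_in / (√3·V_L·cosφ) = 59325 / (1.732 × 575 × 0.845) = 70.5 A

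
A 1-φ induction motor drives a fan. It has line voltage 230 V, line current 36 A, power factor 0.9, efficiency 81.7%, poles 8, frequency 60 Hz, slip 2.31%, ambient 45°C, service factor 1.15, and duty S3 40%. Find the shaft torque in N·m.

66.1 N·m

P_in = V·I·cosφ = 230 × 36 × 0.9 = 7452 W
P_out = η·P_in = 0.817 × 7452 = 6088 W
n_s = 120×60/8 = 900 rpm; n = 900×(1−0.0231) = 879 rpm
ω = 2π×879/60 = 92.05 rad/s
τ = P_out/ω = 6088/92.05 = 66.1 N·m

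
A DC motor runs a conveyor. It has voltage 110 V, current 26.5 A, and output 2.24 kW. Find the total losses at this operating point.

P_in = V·I = 110×26.5 = 2915 W
P_out = 2240 W
Losses = P_in − P_out = 2915 − 2240 = 675 W

675 W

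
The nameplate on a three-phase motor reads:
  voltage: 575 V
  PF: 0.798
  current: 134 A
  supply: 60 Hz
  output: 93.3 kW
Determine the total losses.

13.2 kW

P_in = √3·V·I·cosφ = 1.732×575×134×0.798 = 106494 W
P_out = 93300 W
Losses = P_in − P_out = 106494 − 93300 = 13194 W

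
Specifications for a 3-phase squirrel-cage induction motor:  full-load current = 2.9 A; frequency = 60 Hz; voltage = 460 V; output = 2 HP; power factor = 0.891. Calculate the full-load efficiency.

P_out = 2 × 746 = 1492 W
P_in = √3·V_L·I_L·cosφ = 1.732 × 460 × 2.9 × 0.891 = 2059 W
η = P_out / P_in = 1492 / 2059 = 0.725 = 72.5%

72.5 %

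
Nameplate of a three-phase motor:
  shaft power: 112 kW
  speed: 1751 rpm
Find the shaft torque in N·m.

ω = 2π × 1751/60 = 183.4 rad/s
τ = P/ω = 112000/183.4 = 611 N·m

611 N·m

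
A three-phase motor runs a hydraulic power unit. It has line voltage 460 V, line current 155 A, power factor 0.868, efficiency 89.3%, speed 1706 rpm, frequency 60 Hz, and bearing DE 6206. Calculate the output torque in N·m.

536 N·m

P_in = √3·V·I·cosφ = 1.732 × 460 × 155 × 0.868 = 107191 W
P_out = η·P_in = 0.893 × 107191 = 95722 W
n = 1706 rpm
ω = 2π×1706/60 = 178.7 rad/s
τ = P_out/ω = 95722/178.7 = 536 N·m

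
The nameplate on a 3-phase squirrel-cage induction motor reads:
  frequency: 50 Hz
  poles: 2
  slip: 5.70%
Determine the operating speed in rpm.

2829 rpm

n_s = 120f/p = 120×50/2 = 3000 rpm
n = n_s(1 − s) = 3000 × (1 − 0.057) = 2829 rpm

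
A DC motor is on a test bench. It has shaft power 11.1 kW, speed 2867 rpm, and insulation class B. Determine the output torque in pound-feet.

ω = 2π × 2867/60 = 300.2 rad/s
τ = P/ω = 11100/300.2 = 36.98 N·m
In lb·ft: 36.98/1.356 = 27.3 lb·ft

27.3 lb·ft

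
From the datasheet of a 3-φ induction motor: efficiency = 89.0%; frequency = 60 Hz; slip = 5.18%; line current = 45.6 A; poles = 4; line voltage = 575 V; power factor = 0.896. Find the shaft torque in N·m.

203 N·m

P_in = √3·V·I·cosφ = 1.732 × 575 × 45.6 × 0.896 = 40690 W
P_out = η·P_in = 0.89 × 40690 = 36214 W
n_s = 120×60/4 = 1800 rpm; n = 1800×(1−0.0518) = 1707 rpm
ω = 2π×1707/60 = 178.8 rad/s
τ = P_out/ω = 36214/178.8 = 203 N·m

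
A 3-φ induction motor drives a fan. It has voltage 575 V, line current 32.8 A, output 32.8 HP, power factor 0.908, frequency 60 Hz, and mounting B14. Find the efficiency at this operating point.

P_out = 32.8 × 746 = 24469 W
P_in = √3·V_L·I_L·cosφ = 1.732 × 575 × 32.8 × 0.908 = 29660 W
η = P_out / P_in = 24469 / 29660 = 0.825 = 82.5%

82.5 %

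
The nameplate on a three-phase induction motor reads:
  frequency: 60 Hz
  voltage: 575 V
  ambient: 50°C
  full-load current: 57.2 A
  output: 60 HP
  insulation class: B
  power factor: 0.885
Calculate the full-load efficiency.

88.8 %

P_out = 60 × 746 = 44760 W
P_in = √3·V_L·I_L·cosφ = 1.732 × 575 × 57.2 × 0.885 = 50414 W
η = P_out / P_in = 44760 / 50414 = 0.888 = 88.8%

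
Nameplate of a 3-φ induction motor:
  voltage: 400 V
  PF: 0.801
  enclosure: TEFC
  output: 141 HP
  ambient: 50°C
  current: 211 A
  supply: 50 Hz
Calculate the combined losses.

P_in = √3·V·I·cosφ = 1.732×400×211×0.801 = 117091 W
P_out = 141×746 = 105186 W
Losses = P_in − P_out = 117091 − 105186 = 11905 W

11.9 kW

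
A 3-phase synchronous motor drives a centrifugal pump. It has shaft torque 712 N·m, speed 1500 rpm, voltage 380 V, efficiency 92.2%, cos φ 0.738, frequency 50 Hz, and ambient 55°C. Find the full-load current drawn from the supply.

250 A

ω = 2π×1500/60 = 157.1 rad/s; P_out = τω = 712 × 157.1 = 111855 W
P_in = P_out / η = 111855 / 0.922 = 121318 W
I_L = P_in / (√3·V_L·cosφ) = 121318 / (1.732 × 380 × 0.738) = 250 A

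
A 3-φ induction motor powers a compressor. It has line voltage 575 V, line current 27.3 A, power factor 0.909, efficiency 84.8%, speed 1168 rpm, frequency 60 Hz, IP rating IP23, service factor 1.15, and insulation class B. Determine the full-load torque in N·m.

171 N·m

P_in = √3·V·I·cosφ = 1.732 × 575 × 27.3 × 0.909 = 24714 W
P_out = η·P_in = 0.848 × 24714 = 20957 W
n = 1168 rpm
ω = 2π×1168/60 = 122.3 rad/s
τ = P_out/ω = 20957/122.3 = 171 N·m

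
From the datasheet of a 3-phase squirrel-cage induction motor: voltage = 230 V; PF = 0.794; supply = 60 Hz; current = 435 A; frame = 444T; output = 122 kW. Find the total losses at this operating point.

15600 W

P_in = √3·V·I·cosφ = 1.732×230×435×0.794 = 137590 W
P_out = 122000 W
Losses = P_in − P_out = 137590 − 122000 = 15590 W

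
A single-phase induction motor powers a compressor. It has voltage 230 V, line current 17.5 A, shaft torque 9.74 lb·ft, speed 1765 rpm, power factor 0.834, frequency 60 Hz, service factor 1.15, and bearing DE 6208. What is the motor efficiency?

72.7 %

τ = 9.74 lb·ft × 1.356 = 13.21 N·m
ω = 2π × 1765/60 = 184.8 rad/s; P_out = τω = 13.21 × 184.8 = 2441 W
P_in = V·I·cosφ = 230 × 17.5 × 0.834 = 3357 W
η = P_out / P_in = 2441 / 3357 = 0.727 = 72.7%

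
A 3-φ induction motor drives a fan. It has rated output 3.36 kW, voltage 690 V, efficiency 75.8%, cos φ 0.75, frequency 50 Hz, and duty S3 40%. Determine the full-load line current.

P_out = 3.36 kW = 3360 W
P_in = P_out / η = 3360 / 0.758 = 4433 W
I_L = P_in / (√3·V_L·cosφ) = 4433 / (1.732 × 690 × 0.75) = 4.95 A

4.95 A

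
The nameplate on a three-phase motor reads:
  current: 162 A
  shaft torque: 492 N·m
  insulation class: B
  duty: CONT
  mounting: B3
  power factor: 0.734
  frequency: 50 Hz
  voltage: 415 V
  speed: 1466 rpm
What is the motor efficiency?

88.4 %

ω = 2π × 1466/60 = 153.5 rad/s; P_out = τω = 492 × 153.5 = 75522 W
P_in = √3·V_L·I_L·cosφ = 1.732 × 415 × 162 × 0.734 = 85469 W
η = P_out / P_in = 75522 / 85469 = 0.884 = 88.4%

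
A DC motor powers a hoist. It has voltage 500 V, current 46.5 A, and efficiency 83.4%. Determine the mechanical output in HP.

26 HP

P_in = V·I = 500 × 46.5 = 23250 W
P_out = η·P_in = 0.834 × 23250 = 19391 W
= 19391/746 = 26 HP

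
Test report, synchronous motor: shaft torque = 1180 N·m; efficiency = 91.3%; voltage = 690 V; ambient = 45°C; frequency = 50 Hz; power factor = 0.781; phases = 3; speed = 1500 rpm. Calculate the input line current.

218 A

ω = 2π×1500/60 = 157.1 rad/s; P_out = τω = 1180 × 157.1 = 185378 W
P_in = P_out / η = 185378 / 0.913 = 203043 W
I_L = P_in / (√3·V_L·cosφ) = 203043 / (1.732 × 690 × 0.781) = 218 A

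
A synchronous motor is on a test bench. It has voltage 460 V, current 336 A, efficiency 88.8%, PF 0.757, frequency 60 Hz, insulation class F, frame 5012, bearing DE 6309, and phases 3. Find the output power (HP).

P_in = √3·V·I·cosφ = 1.732 × 460 × 336 × 0.757 = 202647 W
P_out = η·P_in = 0.888 × 202647 = 179951 W
= 179951/746 = 241 HP

241 HP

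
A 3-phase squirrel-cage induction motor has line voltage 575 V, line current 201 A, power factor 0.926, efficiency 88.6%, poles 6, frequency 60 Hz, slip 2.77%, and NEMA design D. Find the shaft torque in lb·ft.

P_in = √3·V·I·cosφ = 1.732 × 575 × 201 × 0.926 = 185363 W
P_out = η·P_in = 0.886 × 185363 = 164232 W
n_s = 120×60/6 = 1200 rpm; n = 1200×(1−0.0277) = 1167 rpm
ω = 2π×1167/60 = 122.2 rad/s
τ = P_out/ω = 164232/122.2 = 1344 N·m
In lb·ft: 1344/1.356 = 991 lb·ft

991 lb·ft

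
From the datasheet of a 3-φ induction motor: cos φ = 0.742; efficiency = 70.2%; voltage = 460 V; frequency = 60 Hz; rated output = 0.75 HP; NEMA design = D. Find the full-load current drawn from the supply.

P_out = 0.75 × 746 = 560 W
P_in = P_out / η = 560 / 0.702 = 798 W
I_L = P_in / (√3·V_L·cosφ) = 798 / (1.732 × 460 × 0.742) = 1.35 A

1.35 A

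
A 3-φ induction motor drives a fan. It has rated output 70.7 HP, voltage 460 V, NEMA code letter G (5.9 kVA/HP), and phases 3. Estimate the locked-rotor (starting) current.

524 A

S_LR = 5.9 × 70.7 = 417.13 kVA
I_LR = S_LR/(√3·V_L) = 417130/(1.732×460) = 524 A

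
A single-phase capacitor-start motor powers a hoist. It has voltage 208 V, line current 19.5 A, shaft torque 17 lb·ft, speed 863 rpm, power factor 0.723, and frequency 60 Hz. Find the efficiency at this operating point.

71.0 %

τ = 17 lb·ft × 1.356 = 23.05 N·m
ω = 2π × 863/60 = 90.37 rad/s; P_out = τω = 23.05 × 90.37 = 2083 W
P_in = V·I·cosφ = 208 × 19.5 × 0.723 = 2932 W
η = P_out / P_in = 2083 / 2932 = 0.710 = 71.0%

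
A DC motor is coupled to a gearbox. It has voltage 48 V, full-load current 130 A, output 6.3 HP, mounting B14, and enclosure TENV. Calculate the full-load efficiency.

75.3 %

P_out = 6.3 × 746 = 4700 W
P_in = V·I = 48 × 130 = 6240 W
η = P_out / P_in = 4700 / 6240 = 0.753 = 75.3%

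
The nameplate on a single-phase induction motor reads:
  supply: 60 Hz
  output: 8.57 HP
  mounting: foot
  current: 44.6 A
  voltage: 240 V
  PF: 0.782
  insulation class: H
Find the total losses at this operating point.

1.98 kW

P_in = V·I·cosφ = 240×44.6×0.782 = 8371 W
P_out = 8.57×746 = 6393 W
Losses = P_in − P_out = 8371 − 6393 = 1978 W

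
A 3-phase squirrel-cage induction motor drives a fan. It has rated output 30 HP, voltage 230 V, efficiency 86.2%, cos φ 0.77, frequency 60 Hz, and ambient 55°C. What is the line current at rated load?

84.6 A

P_out = 30 × 746 = 22380 W
P_in = P_out / η = 22380 / 0.862 = 25963 W
I_L = P_in / (√3·V_L·cosφ) = 25963 / (1.732 × 230 × 0.77) = 84.6 A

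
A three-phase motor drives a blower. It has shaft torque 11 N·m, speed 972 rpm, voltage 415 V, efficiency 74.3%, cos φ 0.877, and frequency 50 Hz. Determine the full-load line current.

2.39 A

ω = 2π×972/60 = 101.8 rad/s; P_out = τω = 11 × 101.8 = 1120 W
P_in = P_out / η = 1120 / 0.743 = 1507 W
I_L = P_in / (√3·V_L·cosφ) = 1507 / (1.732 × 415 × 0.877) = 2.39 A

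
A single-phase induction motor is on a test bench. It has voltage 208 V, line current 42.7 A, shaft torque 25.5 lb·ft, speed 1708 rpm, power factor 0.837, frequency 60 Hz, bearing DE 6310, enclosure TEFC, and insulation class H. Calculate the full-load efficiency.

τ = 25.5 lb·ft × 1.356 = 34.58 N·m
ω = 2π × 1708/60 = 178.9 rad/s; P_out = τω = 34.58 × 178.9 = 6186 W
P_in = V·I·cosφ = 208 × 42.7 × 0.837 = 7434 W
η = P_out / P_in = 6186 / 7434 = 0.832 = 83.2%

83.2 %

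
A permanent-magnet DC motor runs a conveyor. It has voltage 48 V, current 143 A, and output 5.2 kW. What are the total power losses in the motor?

1660 W

P_in = V·I = 48×143 = 6864 W
P_out = 5200 W
Losses = P_in − P_out = 6864 − 5200 = 1664 W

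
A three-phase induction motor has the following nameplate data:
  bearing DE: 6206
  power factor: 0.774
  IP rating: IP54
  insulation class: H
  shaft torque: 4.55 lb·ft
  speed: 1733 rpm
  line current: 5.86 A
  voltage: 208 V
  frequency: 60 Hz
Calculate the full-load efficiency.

68.5 %

τ = 4.55 lb·ft × 1.356 = 6.17 N·m
ω = 2π × 1733/60 = 181.5 rad/s; P_out = τω = 6.17 × 181.5 = 1120 W
P_in = √3·V_L·I_L·cosφ = 1.732 × 208 × 5.86 × 0.774 = 1634 W
η = P_out / P_in = 1120 / 1634 = 0.685 = 68.5%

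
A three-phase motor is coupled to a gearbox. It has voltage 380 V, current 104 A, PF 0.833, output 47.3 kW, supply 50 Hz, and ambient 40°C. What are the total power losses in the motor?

P_in = √3·V·I·cosφ = 1.732×380×104×0.833 = 57018 W
P_out = 47300 W
Losses = P_in − P_out = 57018 − 47300 = 9718 W

9720 W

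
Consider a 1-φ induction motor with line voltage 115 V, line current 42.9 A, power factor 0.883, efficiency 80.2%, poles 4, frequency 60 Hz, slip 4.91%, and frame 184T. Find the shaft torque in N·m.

P_in = V·I·cosφ = 115 × 42.9 × 0.883 = 4356 W
P_out = η·P_in = 0.802 × 4356 = 3494 W
n_s = 120×60/4 = 1800 rpm; n = 1800×(1−0.0491) = 1712 rpm
ω = 2π×1712/60 = 179.3 rad/s
τ = P_out/ω = 3494/179.3 = 19.5 N·m

19.5 N·m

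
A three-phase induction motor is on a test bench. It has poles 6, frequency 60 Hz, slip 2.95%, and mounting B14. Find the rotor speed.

n_s = 120f/p = 120×60/6 = 1200 rpm
n = n_s(1 − s) = 1200 × (1 − 0.0295) = 1165 rpm

1165 rpm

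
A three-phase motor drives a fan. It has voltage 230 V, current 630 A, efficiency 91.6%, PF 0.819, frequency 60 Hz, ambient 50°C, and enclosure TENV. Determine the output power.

188 kW

P_in = √3·V·I·cosφ = 1.732 × 230 × 630 × 0.819 = 205542 W
P_out = η·P_in = 0.916 × 205542 = 188276 W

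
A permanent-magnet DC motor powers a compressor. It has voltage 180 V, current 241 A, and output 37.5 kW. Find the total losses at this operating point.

P_in = V·I = 180×241 = 43380 W
P_out = 37500 W
Losses = P_in − P_out = 43380 − 37500 = 5880 W

5880 W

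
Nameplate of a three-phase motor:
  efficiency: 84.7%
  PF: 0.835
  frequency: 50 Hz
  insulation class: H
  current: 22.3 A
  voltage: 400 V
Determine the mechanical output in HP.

14.6 HP

P_in = √3·V·I·cosφ = 1.732 × 400 × 22.3 × 0.835 = 12900 W
P_out = η·P_in = 0.847 × 12900 = 10926 W
= 10926/746 = 14.6 HP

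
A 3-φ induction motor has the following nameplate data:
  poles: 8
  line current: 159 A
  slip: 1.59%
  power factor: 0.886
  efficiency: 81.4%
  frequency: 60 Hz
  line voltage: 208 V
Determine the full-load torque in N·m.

445 N·m

P_in = √3·V·I·cosφ = 1.732 × 208 × 159 × 0.886 = 50751 W
P_out = η·P_in = 0.814 × 50751 = 41311 W
n_s = 120×60/8 = 900 rpm; n = 900×(1−0.0159) = 886 rpm
ω = 2π×886/60 = 92.78 rad/s
τ = P_out/ω = 41311/92.78 = 445 N·m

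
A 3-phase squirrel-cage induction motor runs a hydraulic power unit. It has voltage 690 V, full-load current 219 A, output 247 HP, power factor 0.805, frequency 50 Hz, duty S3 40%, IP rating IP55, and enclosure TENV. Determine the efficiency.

87.5 %

P_out = 247 × 746 = 184262 W
P_in = √3·V_L·I_L·cosφ = 1.732 × 690 × 219 × 0.805 = 210687 W
η = P_out / P_in = 184262 / 210687 = 0.875 = 87.5%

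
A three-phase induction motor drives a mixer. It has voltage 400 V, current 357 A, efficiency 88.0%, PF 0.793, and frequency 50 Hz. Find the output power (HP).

231 HP

P_in = √3·V·I·cosφ = 1.732 × 400 × 357 × 0.793 = 196132 W
P_out = η·P_in = 0.88 × 196132 = 172596 W
= 172596/746 = 231 HP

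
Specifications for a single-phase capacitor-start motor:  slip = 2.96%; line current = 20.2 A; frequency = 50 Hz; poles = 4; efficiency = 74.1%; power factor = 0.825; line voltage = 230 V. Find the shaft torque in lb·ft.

13.7 lb·ft

P_in = V·I·cosφ = 230 × 20.2 × 0.825 = 3833 W
P_out = η·P_in = 0.741 × 3833 = 2840 W
n_s = 120×50/4 = 1500 rpm; n = 1500×(1−0.0296) = 1456 rpm
ω = 2π×1456/60 = 152.5 rad/s
τ = P_out/ω = 2840/152.5 = 18.62 N·m
In lb·ft: 18.62/1.356 = 13.7 lb·ft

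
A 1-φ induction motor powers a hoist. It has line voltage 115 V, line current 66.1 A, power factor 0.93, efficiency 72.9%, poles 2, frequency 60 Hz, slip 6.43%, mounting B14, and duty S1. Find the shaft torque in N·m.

P_in = V·I·cosφ = 115 × 66.1 × 0.93 = 7069 W
P_out = η·P_in = 0.729 × 7069 = 5153 W
n_s = 120×60/2 = 3600 rpm; n = 3600×(1−0.0643) = 3369 rpm
ω = 2π×3369/60 = 352.8 rad/s
τ = P_out/ω = 5153/352.8 = 14.6 N·m

14.6 N·m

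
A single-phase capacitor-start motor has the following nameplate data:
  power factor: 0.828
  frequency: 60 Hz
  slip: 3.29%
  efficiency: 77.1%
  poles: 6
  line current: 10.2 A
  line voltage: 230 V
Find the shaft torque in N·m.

P_in = V·I·cosφ = 230 × 10.2 × 0.828 = 1942 W
P_out = η·P_in = 0.771 × 1942 = 1497 W
n_s = 120×60/6 = 1200 rpm; n = 1200×(1−0.0329) = 1161 rpm
ω = 2π×1161/60 = 121.6 rad/s
τ = P_out/ω = 1497/121.6 = 12.3 N·m

12.3 N·m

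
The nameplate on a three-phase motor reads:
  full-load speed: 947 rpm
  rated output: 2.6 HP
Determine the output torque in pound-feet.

14.4 lb·ft

P_out = 2.6 × 746 = 1940 W
ω = 2π × 947/60 = 99.17 rad/s
τ = P_out/ω = 1940/99.17 = 19.56 N·m
In lb·ft: 19.56/1.356 = 14.4 lb·ft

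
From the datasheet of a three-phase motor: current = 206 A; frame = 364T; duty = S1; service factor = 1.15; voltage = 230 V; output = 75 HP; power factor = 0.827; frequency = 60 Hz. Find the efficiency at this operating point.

P_out = 75 × 746 = 55950 W
P_in = √3·V_L·I_L·cosφ = 1.732 × 230 × 206 × 0.827 = 67865 W
η = P_out / P_in = 55950 / 67865 = 0.824 = 82.4%

82.4 %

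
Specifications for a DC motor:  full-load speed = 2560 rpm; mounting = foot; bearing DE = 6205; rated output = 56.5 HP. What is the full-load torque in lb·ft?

P_out = 56.5 × 746 = 42149 W
ω = 2π × 2560/60 = 268.1 rad/s
τ = P_out/ω = 42149/268.1 = 157.2 N·m
In lb·ft: 157.2/1.356 = 116 lb·ft

116 lb·ft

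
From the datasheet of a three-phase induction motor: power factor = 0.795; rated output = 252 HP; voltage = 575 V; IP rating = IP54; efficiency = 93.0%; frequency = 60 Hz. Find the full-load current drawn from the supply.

P_out = 252 × 746 = 187992 W
P_in = P_out / η = 187992 / 0.930 = 202142 W
I_L = P_in / (√3·V_L·cosφ) = 202142 / (1.732 × 575 × 0.795) = 255 A

255 A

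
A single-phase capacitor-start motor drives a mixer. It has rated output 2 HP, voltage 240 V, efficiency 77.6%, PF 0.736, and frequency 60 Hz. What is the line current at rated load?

P_out = 2 × 746 = 1492 W
P_in = P_out / η = 1492 / 0.776 = 1923 W
I = P_in / (V·cosφ) = 1923 / (240 × 0.736) = 10.9 A

10.9 A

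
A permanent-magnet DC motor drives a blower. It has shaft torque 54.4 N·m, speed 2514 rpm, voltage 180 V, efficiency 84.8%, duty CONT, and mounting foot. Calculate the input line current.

93.8 A

ω = 2π×2514/60 = 263.3 rad/s; P_out = τω = 54.4 × 263.3 = 14324 W
P_in = P_out / η = 14324 / 0.848 = 16892 W
I = P_in / V = 16892 / 180 = 93.8 A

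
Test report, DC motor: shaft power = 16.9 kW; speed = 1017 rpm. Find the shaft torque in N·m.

159 N·m

ω = 2π × 1017/60 = 106.5 rad/s
τ = P/ω = 16900/106.5 = 159 N·m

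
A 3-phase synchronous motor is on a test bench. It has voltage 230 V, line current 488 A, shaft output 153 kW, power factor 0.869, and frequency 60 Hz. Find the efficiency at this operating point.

P_out = 153 kW = 153000 W
P_in = √3·V_L·I_L·cosφ = 1.732 × 230 × 488 × 0.869 = 168933 W
η = P_out / P_in = 153000 / 168933 = 0.906 = 90.6%

90.6 %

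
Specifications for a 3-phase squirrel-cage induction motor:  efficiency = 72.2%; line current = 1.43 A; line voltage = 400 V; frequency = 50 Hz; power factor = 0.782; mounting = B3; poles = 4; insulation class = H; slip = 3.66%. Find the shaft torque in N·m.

P_in = √3·V·I·cosφ = 1.732 × 400 × 1.43 × 0.782 = 775 W
P_out = η·P_in = 0.722 × 775 = 560 W
n_s = 120×50/4 = 1500 rpm; n = 1500×(1−0.0366) = 1445 rpm
ω = 2π×1445/60 = 151.3 rad/s
τ = P_out/ω = 560/151.3 = 3.7 N·m

3.7 N·m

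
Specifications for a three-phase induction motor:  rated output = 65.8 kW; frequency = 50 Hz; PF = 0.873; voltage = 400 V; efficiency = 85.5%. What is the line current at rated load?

127 A

P_out = 65.8 kW = 65800 W
P_in = P_out / η = 65800 / 0.855 = 76959 W
I_L = P_in / (√3·V_L·cosφ) = 76959 / (1.732 × 400 × 0.873) = 127 A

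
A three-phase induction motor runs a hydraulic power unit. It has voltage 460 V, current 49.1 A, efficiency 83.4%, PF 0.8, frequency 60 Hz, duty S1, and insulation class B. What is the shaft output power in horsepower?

35 HP

P_in = √3·V·I·cosφ = 1.732 × 460 × 49.1 × 0.8 = 31295 W
P_out = η·P_in = 0.834 × 31295 = 26100 W
= 26100/746 = 35 HP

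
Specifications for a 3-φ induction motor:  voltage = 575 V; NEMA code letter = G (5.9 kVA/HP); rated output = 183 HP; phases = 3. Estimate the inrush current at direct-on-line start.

S_LR = 5.9 × 183 = 1079.7 kVA
I_LR = S_LR/(√3·V_L) = 1079700/(1.732×575) = 1080 A

1080 A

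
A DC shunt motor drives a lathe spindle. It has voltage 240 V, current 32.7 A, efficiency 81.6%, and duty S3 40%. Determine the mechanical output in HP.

P_in = V·I = 240 × 32.7 = 7848 W
P_out = η·P_in = 0.816 × 7848 = 6404 W
= 6404/746 = 8.58 HP

8.58 HP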